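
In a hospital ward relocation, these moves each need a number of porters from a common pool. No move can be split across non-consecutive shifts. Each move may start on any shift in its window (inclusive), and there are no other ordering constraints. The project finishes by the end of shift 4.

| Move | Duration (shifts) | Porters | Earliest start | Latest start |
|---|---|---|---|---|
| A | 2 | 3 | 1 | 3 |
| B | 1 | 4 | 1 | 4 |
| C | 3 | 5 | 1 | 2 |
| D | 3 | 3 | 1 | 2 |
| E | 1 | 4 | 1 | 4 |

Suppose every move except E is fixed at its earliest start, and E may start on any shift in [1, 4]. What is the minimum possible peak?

15

E@1: s1:19  s2:11  s3:8  s4:0 → peak 19
E@2: s1:15  s2:15  s3:8  s4:0 → peak 15
E@3: s1:15  s2:11  s3:12  s4:0 → peak 15
E@4: s1:15  s2:11  s3:8  s4:4 → peak 15
Best is E@2, peak 15.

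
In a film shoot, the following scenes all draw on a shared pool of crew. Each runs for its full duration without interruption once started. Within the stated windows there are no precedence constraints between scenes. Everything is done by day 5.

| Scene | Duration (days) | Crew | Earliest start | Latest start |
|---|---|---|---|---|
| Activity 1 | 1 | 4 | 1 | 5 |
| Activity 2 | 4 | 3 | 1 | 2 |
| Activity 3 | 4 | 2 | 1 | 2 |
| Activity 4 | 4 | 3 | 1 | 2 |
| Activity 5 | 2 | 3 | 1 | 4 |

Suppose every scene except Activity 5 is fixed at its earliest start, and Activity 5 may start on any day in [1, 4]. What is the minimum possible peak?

12

Activity 5@1: d1:15  d2:11  d3:8  d4:8  d5:0 → peak 15
Activity 5@2: d1:12  d2:11  d3:11  d4:8  d5:0 → peak 12
Activity 5@3: d1:12  d2:8  d3:11  d4:11  d5:0 → peak 12
Activity 5@4: d1:12  d2:8  d3:8  d4:11  d5:3 → peak 12
Best is Activity 5@2, peak 12.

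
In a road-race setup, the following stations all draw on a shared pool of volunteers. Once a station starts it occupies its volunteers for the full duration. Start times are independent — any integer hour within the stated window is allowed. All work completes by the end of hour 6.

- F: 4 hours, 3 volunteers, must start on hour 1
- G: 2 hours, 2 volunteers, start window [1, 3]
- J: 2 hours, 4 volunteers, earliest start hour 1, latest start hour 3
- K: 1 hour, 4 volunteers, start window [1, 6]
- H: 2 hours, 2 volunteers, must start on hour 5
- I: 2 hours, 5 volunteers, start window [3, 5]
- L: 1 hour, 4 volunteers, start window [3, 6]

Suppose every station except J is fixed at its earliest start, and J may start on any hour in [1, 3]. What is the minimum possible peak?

J@1: h1:13  h2:9  h3:12  h4:8  h5:2  h6:2 → peak 13
J@2: h1:9  h2:9  h3:16  h4:8  h5:2  h6:2 → peak 16
J@3: h1:9  h2:5  h3:16  h4:12  h5:2  h6:2 → peak 16
Best is J@1, peak 13.

13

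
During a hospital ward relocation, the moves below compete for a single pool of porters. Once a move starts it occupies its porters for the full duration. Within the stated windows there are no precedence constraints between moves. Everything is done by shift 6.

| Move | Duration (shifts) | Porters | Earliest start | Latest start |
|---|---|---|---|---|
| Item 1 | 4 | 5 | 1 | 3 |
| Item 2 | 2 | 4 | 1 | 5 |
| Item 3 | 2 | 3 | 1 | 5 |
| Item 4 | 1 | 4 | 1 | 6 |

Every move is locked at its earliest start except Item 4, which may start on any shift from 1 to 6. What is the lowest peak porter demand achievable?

Item 4@1: s1:16  s2:12  s3:5  s4:5  s5:0  s6:0 → peak 16
Item 4@2: s1:12  s2:16  s3:5  s4:5  s5:0  s6:0 → peak 16
Item 4@3: s1:12  s2:12  s3:9  s4:5  s5:0  s6:0 → peak 12
Item 4@4: s1:12  s2:12  s3:5  s4:9  s5:0  s6:0 → peak 12
Item 4@5: s1:12  s2:12  s3:5  s4:5  s5:4  s6:0 → peak 12
Item 4@6: s1:12  s2:12  s3:5  s4:5  s5:0  s6:4 → peak 12
Best is Item 4@3, peak 12.

12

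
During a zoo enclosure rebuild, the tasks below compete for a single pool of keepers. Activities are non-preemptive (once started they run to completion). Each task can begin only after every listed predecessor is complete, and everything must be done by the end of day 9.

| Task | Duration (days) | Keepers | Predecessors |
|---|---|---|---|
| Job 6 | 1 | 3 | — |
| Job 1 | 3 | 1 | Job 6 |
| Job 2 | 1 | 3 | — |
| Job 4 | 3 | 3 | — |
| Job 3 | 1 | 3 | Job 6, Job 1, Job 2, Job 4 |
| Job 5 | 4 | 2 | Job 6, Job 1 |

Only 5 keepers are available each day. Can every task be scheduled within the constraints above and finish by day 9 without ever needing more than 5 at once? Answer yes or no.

yes

Schedule Job 6@1, Job 1@2, Job 2@2, Job 4@3, Job 3@6, Job 5@5: d1:3  d2:4  d3:4  d4:4  d5:5  d6:5  d7:2  d8:2  d9:0 — peak 5 ≤ 5.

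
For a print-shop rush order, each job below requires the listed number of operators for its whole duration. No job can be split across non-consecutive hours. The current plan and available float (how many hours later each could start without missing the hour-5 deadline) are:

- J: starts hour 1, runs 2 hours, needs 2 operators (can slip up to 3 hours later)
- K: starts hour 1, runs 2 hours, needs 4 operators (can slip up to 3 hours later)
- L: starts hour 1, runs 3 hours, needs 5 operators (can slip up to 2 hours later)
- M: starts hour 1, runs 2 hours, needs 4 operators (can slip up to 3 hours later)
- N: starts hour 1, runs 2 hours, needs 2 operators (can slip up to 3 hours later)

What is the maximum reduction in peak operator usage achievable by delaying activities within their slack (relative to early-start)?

8

Early-start peak: h1:17  h2:17  h3:5  h4:0  h5:0 ⇒ 17.
Leveled (J@1, K@1, L@3, M@3, N@1): h1:8  h2:8  h3:9  h4:9  h5:5 ⇒ 9.
Reduction 17 − 9 = 8.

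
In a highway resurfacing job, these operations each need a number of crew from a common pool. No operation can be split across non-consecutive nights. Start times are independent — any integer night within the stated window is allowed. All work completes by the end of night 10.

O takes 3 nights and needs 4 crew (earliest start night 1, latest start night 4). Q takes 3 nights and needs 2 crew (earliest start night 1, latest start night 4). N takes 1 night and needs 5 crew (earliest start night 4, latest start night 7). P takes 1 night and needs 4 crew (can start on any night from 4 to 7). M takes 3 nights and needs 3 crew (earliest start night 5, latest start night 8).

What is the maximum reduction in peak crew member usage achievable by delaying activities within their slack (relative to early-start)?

Early-start peak: n1:6  n2:6  n3:6  n4:9  n5:3  n6:3  n7:3  n8:0  n9:0  n10:0 ⇒ 9.
Leveled (O@1, Q@1, N@4, P@5, M@6): n1:6  n2:6  n3:6  n4:5  n5:4  n6:3  n7:3  n8:3  n9:0  n10:0 ⇒ 6.
Reduction 9 − 6 = 3.

3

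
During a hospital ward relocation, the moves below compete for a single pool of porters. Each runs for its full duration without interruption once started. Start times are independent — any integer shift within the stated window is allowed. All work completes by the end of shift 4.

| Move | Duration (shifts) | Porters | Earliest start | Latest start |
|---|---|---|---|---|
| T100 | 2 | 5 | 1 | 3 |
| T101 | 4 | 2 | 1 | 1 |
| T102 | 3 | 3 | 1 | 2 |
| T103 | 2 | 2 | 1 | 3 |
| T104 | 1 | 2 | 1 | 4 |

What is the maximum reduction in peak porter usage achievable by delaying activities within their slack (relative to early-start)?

4

Early-start peak: s1:14  s2:12  s3:5  s4:2 ⇒ 14.
Leveled (T100@1, T101@1, T102@1, T103@3, T104@3): s1:10  s2:10  s3:9  s4:4 ⇒ 10.
Reduction 14 − 10 = 4.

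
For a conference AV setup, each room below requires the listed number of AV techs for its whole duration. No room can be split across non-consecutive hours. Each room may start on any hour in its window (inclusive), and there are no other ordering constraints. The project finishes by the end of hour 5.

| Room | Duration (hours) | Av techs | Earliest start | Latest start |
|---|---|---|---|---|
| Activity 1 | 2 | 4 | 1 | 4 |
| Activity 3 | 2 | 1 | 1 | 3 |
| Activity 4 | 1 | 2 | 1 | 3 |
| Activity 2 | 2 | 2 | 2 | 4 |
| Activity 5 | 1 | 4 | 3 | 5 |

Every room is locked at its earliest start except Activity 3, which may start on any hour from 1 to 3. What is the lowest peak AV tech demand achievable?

7

Activity 3@1: h1:7  h2:7  h3:6  h4:0  h5:0 → peak 7
Activity 3@2: h1:6  h2:7  h3:7  h4:0  h5:0 → peak 7
Activity 3@3: h1:6  h2:6  h3:7  h4:1  h5:0 → peak 7
Best is Activity 3@1, peak 7.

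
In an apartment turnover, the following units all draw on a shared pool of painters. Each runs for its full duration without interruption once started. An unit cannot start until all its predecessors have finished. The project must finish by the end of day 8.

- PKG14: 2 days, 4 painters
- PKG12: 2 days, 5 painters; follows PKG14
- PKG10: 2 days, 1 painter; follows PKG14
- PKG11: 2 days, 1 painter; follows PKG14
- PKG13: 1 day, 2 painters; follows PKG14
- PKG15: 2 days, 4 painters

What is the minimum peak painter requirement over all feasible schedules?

Early-start (PKG14@1, PKG12@3, PKG10@3, PKG11@3, PKG13@3, PKG15@1) gives peak 9: d1:8  d2:8  d3:9  d4:7  d5:0  d6:0  d7:0  d8:0.
Shift PKG10→5, PKG11→5, PKG13→5, PKG15→7.
Schedule PKG14@1, PKG12@3, PKG10@5, PKG11@5, PKG13@5, PKG15@7: d1:4  d2:4  d3:5  d4:5  d5:4  d6:2  d7:4  d8:4 — peak 5.

5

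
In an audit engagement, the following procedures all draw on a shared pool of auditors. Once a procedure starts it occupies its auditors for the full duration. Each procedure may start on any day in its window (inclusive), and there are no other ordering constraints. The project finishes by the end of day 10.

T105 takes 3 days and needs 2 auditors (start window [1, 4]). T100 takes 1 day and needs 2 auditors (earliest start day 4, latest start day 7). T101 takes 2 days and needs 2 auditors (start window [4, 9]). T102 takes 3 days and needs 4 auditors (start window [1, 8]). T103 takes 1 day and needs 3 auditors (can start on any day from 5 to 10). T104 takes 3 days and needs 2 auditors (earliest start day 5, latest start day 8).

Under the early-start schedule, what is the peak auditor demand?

7

Early-start schedule: T105@1, T100@4, T101@4, T102@1, T103@5, T104@5.
Load per day: day 1: 6, day 2: 6, day 3: 6, day 4: 4, day 5: 7, day 6: 2, day 7: 2, day 8: 0, day 9: 0, day 10: 0.
Peak is 7.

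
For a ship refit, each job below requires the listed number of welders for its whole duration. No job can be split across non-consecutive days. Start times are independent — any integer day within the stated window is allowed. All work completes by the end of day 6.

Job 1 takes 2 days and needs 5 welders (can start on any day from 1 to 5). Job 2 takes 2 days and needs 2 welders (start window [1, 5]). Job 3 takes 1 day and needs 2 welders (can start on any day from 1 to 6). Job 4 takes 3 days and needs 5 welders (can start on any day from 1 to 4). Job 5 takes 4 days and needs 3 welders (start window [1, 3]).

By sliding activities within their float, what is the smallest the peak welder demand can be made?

8

Early-start (Job 1@1, Job 2@1, Job 3@1, Job 4@1, Job 5@1) gives peak 17: d1:17  d2:15  d3:8  d4:3  d5:0  d6:0.
Shift Job 3→3, Job 4→4, Job 5→3.
Schedule Job 1@1, Job 2@1, Job 3@3, Job 4@4, Job 5@3: d1:7  d2:7  d3:5  d4:8  d5:8  d6:8 — peak 8.
Total welder-days = 43 over 6 days ⇒ peak ≥ ⌈43/6⌉ = 8, so 8 is optimal.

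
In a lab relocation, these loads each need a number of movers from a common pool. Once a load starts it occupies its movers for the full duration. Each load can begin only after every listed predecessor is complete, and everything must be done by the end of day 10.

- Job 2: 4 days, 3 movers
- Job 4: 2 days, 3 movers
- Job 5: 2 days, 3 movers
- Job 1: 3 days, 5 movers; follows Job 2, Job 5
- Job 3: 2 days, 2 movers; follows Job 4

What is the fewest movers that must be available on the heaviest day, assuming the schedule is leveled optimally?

Early-start (Job 2@1, Job 4@1, Job 5@1, Job 1@5, Job 3@3) gives peak 9: d1:9  d2:9  d3:5  d4:5  d5:5  d6:5  d7:5  d8:0  d9:0  d10:0.
Shift Job 5→3, Job 3→8.
Schedule Job 2@1, Job 4@1, Job 5@3, Job 1@5, Job 3@8: d1:6  d2:6  d3:6  d4:6  d5:5  d6:5  d7:5  d8:2  d9:2  d10:0 — peak 6.

6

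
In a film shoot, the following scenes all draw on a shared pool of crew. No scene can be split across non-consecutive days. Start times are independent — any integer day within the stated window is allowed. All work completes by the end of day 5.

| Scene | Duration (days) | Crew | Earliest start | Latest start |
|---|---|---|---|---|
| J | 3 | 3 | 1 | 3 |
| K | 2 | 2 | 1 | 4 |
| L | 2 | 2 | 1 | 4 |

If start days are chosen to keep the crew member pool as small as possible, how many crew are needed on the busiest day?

Early-start (J@1, K@1, L@1) gives peak 7: d1:7  d2:7  d3:3  d4:0  d5:0.
Shift K→4, L→4.
Schedule J@1, K@4, L@4: d1:3  d2:3  d3:3  d4:4  d5:4 — peak 4.
Total crew member-days = 17 over 5 days ⇒ peak ≥ ⌈17/5⌉ = 4, so 4 is optimal.

4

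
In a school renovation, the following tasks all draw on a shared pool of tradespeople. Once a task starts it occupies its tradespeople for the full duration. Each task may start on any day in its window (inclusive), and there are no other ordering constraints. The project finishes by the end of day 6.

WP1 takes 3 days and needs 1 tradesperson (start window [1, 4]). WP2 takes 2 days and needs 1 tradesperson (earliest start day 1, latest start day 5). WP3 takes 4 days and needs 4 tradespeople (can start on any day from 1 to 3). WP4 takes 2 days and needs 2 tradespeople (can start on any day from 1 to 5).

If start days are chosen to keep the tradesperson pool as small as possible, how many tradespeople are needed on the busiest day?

Early-start (WP1@1, WP2@1, WP3@1, WP4@1) gives peak 8: d1:8  d2:8  d3:5  d4:4  d5:0  d6:0.
Shift WP3→3.
Schedule WP1@1, WP2@1, WP3@3, WP4@1: d1:4  d2:4  d3:5  d4:4  d5:4  d6:4 — peak 5.
Total tradesperson-days = 25 over 6 days ⇒ peak ≥ ⌈25/6⌉ = 5, so 5 is optimal.

5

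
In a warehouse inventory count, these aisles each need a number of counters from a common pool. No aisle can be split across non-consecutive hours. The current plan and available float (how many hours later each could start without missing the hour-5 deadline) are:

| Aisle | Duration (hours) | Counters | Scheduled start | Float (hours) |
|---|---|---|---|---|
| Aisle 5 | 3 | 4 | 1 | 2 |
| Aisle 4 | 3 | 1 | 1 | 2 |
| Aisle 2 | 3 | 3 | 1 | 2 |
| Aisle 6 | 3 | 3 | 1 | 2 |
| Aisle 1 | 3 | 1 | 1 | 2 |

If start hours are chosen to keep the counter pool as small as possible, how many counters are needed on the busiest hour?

Schedule Aisle 5@1, Aisle 4@1, Aisle 2@1, Aisle 6@1, Aisle 1@1: h1:12  h2:12  h3:12  h4:0  h5:0 — peak 12.

12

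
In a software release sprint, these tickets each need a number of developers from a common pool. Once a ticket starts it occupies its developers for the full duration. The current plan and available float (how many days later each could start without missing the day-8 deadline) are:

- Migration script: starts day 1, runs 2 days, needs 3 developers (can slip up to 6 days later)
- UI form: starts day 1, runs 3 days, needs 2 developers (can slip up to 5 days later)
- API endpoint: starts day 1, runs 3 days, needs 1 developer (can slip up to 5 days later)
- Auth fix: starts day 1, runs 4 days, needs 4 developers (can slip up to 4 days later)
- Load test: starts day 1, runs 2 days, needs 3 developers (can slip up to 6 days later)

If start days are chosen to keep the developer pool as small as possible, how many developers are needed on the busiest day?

5

Early-start (Migration script@1, UI form@1, API endpoint@1, Auth fix@1, Load test@1) gives peak 13: d1:13  d2:13  d3:7  d4:4  d5:0  d6:0  d7:0  d8:0.
Shift API endpoint→4, Auth fix→5, Load test→3.
Schedule Migration script@1, UI form@1, API endpoint@4, Auth fix@5, Load test@3: d1:5  d2:5  d3:5  d4:4  d5:5  d6:5  d7:4  d8:4 — peak 5.
Total developer-days = 37 over 8 days ⇒ peak ≥ ⌈37/8⌉ = 5, so 5 is optimal.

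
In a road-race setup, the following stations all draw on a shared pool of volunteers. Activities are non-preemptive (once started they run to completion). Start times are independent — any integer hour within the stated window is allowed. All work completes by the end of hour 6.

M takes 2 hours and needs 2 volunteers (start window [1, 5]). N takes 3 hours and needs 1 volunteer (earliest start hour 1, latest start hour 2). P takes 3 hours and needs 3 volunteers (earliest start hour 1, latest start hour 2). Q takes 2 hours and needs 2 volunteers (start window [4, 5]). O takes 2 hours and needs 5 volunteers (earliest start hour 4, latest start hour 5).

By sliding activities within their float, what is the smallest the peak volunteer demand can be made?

Schedule M@1, N@1, P@1, Q@4, O@4: h1:6  h2:6  h3:4  h4:7  h5:7  h6:0 — peak 7.

7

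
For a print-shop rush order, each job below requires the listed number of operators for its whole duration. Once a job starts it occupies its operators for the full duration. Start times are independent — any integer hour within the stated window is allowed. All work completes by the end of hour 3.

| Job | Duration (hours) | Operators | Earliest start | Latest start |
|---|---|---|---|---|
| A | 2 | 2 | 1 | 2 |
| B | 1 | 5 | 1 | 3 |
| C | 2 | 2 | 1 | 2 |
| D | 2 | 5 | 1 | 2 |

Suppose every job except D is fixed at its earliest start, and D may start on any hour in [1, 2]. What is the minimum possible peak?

9

D@1: h1:14  h2:9  h3:0 → peak 14
D@2: h1:9  h2:9  h3:5 → peak 9
Best is D@2, peak 9.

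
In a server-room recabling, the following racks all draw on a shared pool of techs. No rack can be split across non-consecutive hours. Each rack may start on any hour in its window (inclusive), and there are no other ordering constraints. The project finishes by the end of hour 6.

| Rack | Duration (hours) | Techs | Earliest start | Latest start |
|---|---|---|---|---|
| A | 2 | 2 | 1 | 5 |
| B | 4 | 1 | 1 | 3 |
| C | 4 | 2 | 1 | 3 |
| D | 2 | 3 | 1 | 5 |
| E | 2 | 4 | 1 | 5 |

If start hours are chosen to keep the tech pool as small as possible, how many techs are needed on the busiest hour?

5

Early-start (A@1, B@1, C@1, D@1, E@1) gives peak 12: h1:12  h2:12  h3:3  h4:3  h5:0  h6:0.
Shift A→3, C→3, D→5.
Schedule A@3, B@1, C@3, D@5, E@1: h1:5  h2:5  h3:5  h4:5  h5:5  h6:5 — peak 5.
Total tech-hours = 30 over 6 hours ⇒ peak ≥ ⌈30/6⌉ = 5, so 5 is optimal.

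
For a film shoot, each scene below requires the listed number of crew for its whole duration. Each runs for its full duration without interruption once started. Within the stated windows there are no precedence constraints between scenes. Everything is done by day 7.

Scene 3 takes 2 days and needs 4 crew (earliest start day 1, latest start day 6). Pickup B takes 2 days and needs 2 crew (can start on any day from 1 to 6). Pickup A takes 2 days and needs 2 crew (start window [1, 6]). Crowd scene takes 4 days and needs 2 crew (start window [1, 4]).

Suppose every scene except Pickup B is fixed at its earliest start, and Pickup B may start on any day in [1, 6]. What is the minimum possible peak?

8

Pickup B@1: d1:10  d2:10  d3:2  d4:2  d5:0  d6:0  d7:0 → peak 10
Pickup B@2: d1:8  d2:10  d3:4  d4:2  d5:0  d6:0  d7:0 → peak 10
Pickup B@3: d1:8  d2:8  d3:4  d4:4  d5:0  d6:0  d7:0 → peak 8
Pickup B@4: d1:8  d2:8  d3:2  d4:4  d5:2  d6:0  d7:0 → peak 8
Pickup B@5: d1:8  d2:8  d3:2  d4:2  d5:2  d6:2  d7:0 → peak 8
Pickup B@6: d1:8  d2:8  d3:2  d4:2  d5:0  d6:2  d7:2 → peak 8
Best is Pickup B@3, peak 8.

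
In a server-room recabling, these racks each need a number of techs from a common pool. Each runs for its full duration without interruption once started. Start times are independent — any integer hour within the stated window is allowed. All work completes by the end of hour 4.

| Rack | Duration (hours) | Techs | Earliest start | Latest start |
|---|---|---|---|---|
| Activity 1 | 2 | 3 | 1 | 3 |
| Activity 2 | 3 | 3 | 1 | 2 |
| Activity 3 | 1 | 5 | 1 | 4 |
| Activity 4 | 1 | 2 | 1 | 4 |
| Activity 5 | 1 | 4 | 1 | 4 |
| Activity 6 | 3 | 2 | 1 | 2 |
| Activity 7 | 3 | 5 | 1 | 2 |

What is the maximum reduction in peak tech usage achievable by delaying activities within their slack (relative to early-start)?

11

Early-start peak: h1:24  h2:13  h3:10  h4:0 ⇒ 24.
Leveled (Activity 1@1, Activity 2@1, Activity 3@1, Activity 4@1, Activity 5@4, Activity 6@2, Activity 7@2): h1:13  h2:13  h3:10  h4:11 ⇒ 13.
Reduction 24 − 13 = 11.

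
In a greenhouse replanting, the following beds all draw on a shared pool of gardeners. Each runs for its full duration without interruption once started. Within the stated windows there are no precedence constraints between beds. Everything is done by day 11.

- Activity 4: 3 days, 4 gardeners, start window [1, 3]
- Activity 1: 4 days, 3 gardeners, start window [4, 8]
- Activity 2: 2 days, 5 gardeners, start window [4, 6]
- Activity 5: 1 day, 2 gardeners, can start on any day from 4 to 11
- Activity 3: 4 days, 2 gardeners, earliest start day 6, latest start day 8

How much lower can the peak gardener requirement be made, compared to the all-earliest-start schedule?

Early-start peak: d1:4  d2:4  d3:4  d4:10  d5:8  d6:5  d7:5  d8:2  d9:2  d10:0  d11:0 ⇒ 10.
Leveled (Activity 4@1, Activity 1@6, Activity 2@4, Activity 5@6, Activity 3@7): d1:4  d2:4  d3:4  d4:5  d5:5  d6:5  d7:5  d8:5  d9:5  d10:2  d11:0 ⇒ 5.
Reduction 10 − 5 = 5.

5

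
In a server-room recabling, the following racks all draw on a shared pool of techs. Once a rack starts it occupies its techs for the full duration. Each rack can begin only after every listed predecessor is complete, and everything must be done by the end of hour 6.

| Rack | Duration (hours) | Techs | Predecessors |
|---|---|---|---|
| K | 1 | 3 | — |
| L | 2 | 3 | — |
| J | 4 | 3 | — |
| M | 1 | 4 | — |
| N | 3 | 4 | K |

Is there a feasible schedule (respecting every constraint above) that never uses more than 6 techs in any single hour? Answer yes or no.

Total tech-hours = 37; over 6 hours the average is 37/6 > 6, so some hour must exceed 6.

no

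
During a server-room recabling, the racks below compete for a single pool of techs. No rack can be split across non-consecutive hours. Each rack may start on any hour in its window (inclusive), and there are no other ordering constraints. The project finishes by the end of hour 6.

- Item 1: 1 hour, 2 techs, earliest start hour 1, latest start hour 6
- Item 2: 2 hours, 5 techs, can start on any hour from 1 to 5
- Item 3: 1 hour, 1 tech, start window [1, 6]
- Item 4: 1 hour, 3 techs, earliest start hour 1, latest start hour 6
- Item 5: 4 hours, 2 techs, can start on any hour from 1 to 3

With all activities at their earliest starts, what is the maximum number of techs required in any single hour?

13

Early-start schedule: Item 1@1, Item 2@1, Item 3@1, Item 4@1, Item 5@1.
Load per hour: hour 1: 13, hour 2: 7, hour 3: 2, hour 4: 2, hour 5: 0, hour 6: 0.
Peak is 13.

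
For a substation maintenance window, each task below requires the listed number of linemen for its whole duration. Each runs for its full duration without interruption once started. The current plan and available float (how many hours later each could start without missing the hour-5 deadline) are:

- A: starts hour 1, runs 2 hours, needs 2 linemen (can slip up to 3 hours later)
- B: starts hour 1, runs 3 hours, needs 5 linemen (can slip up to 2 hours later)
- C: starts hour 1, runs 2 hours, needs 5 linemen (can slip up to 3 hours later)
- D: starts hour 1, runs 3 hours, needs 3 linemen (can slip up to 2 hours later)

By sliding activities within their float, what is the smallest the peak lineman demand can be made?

Early-start (A@1, B@1, C@1, D@1) gives peak 15: h1:15  h2:15  h3:8  h4:0  h5:0.
Shift C→4, D→3.
Schedule A@1, B@1, C@4, D@3: h1:7  h2:7  h3:8  h4:8  h5:8 — peak 8.
Total lineman-hours = 38 over 5 hours ⇒ peak ≥ ⌈38/5⌉ = 8, so 8 is optimal.

8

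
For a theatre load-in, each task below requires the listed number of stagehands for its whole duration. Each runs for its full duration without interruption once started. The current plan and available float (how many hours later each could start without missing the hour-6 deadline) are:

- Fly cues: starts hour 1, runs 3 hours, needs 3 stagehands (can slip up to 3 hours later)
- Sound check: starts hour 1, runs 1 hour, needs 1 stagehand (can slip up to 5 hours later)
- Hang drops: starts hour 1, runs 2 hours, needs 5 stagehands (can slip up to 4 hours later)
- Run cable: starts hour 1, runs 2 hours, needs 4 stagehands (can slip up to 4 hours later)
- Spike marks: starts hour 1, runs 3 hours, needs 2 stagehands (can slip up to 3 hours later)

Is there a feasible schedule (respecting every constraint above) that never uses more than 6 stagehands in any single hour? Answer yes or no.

no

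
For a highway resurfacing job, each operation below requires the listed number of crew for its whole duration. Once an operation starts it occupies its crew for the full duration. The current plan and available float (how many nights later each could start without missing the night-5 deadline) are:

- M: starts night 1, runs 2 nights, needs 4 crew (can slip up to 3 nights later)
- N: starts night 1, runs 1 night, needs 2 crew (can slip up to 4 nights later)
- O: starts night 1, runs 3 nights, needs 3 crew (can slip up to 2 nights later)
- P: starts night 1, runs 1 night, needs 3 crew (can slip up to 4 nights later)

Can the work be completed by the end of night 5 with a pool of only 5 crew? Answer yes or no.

no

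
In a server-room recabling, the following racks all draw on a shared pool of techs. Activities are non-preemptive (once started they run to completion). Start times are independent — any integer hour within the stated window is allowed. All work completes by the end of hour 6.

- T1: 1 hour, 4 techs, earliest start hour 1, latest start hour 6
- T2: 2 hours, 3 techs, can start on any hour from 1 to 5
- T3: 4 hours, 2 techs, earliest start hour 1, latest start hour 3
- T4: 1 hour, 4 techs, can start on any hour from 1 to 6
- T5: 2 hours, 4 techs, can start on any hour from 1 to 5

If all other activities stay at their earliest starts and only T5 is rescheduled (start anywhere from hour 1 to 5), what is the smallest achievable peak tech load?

13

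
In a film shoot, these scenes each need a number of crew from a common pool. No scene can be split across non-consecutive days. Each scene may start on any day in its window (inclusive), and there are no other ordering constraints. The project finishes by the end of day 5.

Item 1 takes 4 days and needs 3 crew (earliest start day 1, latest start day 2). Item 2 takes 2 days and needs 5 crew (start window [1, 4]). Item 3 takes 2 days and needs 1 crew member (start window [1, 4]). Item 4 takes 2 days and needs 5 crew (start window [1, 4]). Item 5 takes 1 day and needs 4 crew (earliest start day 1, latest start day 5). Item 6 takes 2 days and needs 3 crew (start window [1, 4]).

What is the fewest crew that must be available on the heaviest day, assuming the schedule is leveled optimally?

11

Early-start (Item 1@1, Item 2@1, Item 3@1, Item 4@1, Item 5@1, Item 6@1) gives peak 21: d1:21  d2:17  d3:3  d4:3  d5:0.
Shift Item 4→3, Item 5→5, Item 6→3.
Schedule Item 1@1, Item 2@1, Item 3@1, Item 4@3, Item 5@5, Item 6@3: d1:9  d2:9  d3:11  d4:11  d5:4 — peak 11.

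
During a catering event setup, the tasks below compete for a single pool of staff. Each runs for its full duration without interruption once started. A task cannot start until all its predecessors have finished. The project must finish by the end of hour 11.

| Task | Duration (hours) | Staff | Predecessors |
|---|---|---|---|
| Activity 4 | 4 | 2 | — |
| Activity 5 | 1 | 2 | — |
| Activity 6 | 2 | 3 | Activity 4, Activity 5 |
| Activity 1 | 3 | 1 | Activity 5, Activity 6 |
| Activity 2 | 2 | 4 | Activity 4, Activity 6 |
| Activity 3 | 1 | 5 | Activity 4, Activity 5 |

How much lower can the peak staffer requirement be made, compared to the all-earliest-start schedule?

3

Early-start peak: h1:4  h2:2  h3:2  h4:2  h5:8  h6:3  h7:5  h8:5  h9:1  h10:0  h11:0 ⇒ 8.
Leveled (Activity 4@1, Activity 5@1, Activity 6@5, Activity 1@7, Activity 2@7, Activity 3@10): h1:4  h2:2  h3:2  h4:2  h5:3  h6:3  h7:5  h8:5  h9:1  h10:5  h11:0 ⇒ 5.
Reduction 8 − 5 = 3.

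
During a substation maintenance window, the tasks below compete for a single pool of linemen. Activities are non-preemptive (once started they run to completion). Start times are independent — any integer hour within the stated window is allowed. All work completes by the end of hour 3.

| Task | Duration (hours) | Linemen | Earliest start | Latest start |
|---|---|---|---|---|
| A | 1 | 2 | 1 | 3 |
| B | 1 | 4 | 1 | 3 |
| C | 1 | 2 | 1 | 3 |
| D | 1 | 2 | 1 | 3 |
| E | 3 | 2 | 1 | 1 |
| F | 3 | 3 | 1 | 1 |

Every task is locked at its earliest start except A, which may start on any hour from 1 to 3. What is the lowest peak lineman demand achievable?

A@1: h1:15  h2:5  h3:5 → peak 15
A@2: h1:13  h2:7  h3:5 → peak 13
A@3: h1:13  h2:5  h3:7 → peak 13
Best is A@2, peak 13.

13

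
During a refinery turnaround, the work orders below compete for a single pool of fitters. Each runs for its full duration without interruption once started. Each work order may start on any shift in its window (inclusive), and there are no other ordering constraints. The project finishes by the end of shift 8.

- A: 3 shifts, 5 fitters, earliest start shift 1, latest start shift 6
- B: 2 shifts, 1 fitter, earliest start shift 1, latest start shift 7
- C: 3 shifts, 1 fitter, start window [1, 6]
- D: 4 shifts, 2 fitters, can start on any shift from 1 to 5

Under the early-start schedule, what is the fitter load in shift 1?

9

At early start, shift 1 has: A, B, C, D.
Demand: 5 + 1 + 1 + 2 = 9.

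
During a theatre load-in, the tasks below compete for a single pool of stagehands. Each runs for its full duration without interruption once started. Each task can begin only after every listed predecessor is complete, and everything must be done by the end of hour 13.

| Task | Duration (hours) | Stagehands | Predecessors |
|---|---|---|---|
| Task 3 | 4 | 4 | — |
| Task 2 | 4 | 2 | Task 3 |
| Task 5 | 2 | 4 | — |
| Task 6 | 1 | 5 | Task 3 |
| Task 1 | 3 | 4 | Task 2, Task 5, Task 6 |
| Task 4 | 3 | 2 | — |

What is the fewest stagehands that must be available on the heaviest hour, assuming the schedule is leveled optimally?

Early-start (Task 3@1, Task 2@5, Task 5@1, Task 6@5, Task 1@9, Task 4@1) gives peak 10: h1:10  h2:10  h3:6  h4:4  h5:7  h6:2  h7:2  h8:2  h9:4  h10:4  h11:4  h12:0  h13:0.
Shift Task 5→5, Task 6→9, Task 1→10.
Schedule Task 3@1, Task 2@5, Task 5@5, Task 6@9, Task 1@10, Task 4@1: h1:6  h2:6  h3:6  h4:4  h5:6  h6:6  h7:2  h8:2  h9:5  h10:4  h11:4  h12:4  h13:0 — peak 6.

6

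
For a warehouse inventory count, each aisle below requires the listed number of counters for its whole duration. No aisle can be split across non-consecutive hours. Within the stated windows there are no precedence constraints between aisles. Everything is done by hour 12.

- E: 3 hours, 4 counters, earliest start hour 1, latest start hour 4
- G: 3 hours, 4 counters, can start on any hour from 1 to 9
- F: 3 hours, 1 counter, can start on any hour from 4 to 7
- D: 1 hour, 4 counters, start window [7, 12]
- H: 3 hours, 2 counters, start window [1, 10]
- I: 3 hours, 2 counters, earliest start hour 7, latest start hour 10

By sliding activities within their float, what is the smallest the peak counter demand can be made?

Early-start (E@1, G@1, F@4, D@7, H@1, I@7) gives peak 10: h1:10  h2:10  h3:10  h4:1  h5:1  h6:1  h7:6  h8:2  h9:2  h10:0  h11:0  h12:0.
Shift G→4, H→8, I→8.
Schedule E@1, G@4, F@4, D@7, H@8, I@8: h1:4  h2:4  h3:4  h4:5  h5:5  h6:5  h7:4  h8:4  h9:4  h10:4  h11:0  h12:0 — peak 5.

5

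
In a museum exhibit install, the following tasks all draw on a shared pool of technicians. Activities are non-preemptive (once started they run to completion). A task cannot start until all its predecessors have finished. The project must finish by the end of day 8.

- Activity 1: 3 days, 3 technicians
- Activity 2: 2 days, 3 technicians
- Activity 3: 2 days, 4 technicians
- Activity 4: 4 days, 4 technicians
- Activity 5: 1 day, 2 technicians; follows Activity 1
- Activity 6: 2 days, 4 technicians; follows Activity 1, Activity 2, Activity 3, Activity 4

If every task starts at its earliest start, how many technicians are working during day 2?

14

At early start, day 2 has: Activity 1, Activity 2, Activity 3, Activity 4.
Demand: 3 + 3 + 4 + 4 = 14.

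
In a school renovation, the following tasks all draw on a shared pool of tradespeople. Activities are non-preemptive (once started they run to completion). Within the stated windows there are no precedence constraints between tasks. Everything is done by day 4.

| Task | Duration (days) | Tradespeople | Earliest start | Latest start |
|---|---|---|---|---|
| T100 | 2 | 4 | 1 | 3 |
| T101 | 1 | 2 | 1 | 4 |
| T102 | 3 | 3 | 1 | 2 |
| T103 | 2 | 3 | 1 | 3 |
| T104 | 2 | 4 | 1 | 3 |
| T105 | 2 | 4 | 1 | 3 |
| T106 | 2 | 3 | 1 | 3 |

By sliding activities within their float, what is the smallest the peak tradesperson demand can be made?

13

Early-start (T100@1, T101@1, T102@1, T103@1, T104@1, T105@1, T106@1) gives peak 23: d1:23  d2:21  d3:3  d4:0.
Shift T103→3, T105→3, T106→3.
Schedule T100@1, T101@1, T102@1, T103@3, T104@1, T105@3, T106@3: d1:13  d2:11  d3:13  d4:10 — peak 13.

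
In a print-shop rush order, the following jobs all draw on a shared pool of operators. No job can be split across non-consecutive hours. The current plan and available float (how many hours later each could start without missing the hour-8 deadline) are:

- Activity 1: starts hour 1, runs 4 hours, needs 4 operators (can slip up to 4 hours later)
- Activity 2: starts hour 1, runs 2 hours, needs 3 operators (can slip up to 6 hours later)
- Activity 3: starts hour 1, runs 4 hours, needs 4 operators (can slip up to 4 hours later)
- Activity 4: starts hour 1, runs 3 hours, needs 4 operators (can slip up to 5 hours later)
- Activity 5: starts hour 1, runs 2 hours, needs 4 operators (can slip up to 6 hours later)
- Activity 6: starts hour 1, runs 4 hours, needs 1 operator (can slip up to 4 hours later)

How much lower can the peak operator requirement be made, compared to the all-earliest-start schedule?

11

Early-start peak: h1:20  h2:20  h3:13  h4:9  h5:0  h6:0  h7:0  h8:0 ⇒ 20.
Leveled (Activity 1@1, Activity 2@1, Activity 3@3, Activity 4@5, Activity 5@7, Activity 6@1): h1:8  h2:8  h3:9  h4:9  h5:8  h6:8  h7:8  h8:4 ⇒ 9.
Reduction 20 − 9 = 11.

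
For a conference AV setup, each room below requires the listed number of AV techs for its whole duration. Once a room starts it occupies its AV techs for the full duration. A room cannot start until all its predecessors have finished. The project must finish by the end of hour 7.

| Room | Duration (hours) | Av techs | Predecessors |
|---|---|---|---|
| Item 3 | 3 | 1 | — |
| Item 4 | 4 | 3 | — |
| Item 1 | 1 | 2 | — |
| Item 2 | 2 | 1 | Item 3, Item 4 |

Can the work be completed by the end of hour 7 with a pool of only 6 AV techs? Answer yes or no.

Schedule Item 3@1, Item 4@1, Item 1@5, Item 2@5: h1:4  h2:4  h3:4  h4:3  h5:3  h6:1  h7:0 — peak 4 ≤ 6.

yes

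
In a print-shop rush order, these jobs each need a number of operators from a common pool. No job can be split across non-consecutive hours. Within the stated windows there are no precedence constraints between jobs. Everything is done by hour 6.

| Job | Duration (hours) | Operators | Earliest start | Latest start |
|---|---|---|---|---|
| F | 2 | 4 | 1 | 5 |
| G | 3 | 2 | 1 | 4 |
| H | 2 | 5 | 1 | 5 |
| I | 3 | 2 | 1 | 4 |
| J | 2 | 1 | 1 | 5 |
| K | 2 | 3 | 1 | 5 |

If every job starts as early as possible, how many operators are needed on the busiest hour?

17

Early-start schedule: F@1, G@1, H@1, I@1, J@1, K@1.
Load per hour: hour 1: 17, hour 2: 17, hour 3: 4, hour 4: 0, hour 5: 0, hour 6: 0.
Peak is 17.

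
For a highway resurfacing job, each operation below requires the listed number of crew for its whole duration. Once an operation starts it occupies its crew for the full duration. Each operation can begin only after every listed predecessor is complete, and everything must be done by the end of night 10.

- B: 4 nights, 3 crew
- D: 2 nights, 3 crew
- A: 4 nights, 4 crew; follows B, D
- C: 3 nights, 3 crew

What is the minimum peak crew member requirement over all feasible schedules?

6

Early-start (B@1, D@1, A@5, C@1) gives peak 9: n1:9  n2:9  n3:6  n4:3  n5:4  n6:4  n7:4  n8:4  n9:0  n10:0.
Shift A→6, C→3.
Schedule B@1, D@1, A@6, C@3: n1:6  n2:6  n3:6  n4:6  n5:3  n6:4  n7:4  n8:4  n9:4  n10:0 — peak 6.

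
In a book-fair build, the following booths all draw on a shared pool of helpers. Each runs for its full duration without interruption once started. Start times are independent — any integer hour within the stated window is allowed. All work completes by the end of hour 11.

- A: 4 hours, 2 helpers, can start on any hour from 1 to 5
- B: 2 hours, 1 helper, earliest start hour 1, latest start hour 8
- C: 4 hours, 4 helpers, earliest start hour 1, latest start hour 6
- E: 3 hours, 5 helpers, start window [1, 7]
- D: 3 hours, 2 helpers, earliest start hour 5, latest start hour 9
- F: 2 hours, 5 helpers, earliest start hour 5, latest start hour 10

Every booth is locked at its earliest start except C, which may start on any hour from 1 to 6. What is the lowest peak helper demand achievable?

11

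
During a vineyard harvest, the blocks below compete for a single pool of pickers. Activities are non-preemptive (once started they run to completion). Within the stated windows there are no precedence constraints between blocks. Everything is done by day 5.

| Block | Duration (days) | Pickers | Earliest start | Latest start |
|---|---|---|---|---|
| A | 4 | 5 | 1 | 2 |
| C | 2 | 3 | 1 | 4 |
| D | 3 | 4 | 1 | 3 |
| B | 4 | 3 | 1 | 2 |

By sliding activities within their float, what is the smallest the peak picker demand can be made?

Early-start (A@1, C@1, D@1, B@1) gives peak 15: d1:15  d2:15  d3:12  d4:8  d5:0.
Shift D→3.
Schedule A@1, C@1, D@3, B@1: d1:11  d2:11  d3:12  d4:12  d5:4 — peak 12.

12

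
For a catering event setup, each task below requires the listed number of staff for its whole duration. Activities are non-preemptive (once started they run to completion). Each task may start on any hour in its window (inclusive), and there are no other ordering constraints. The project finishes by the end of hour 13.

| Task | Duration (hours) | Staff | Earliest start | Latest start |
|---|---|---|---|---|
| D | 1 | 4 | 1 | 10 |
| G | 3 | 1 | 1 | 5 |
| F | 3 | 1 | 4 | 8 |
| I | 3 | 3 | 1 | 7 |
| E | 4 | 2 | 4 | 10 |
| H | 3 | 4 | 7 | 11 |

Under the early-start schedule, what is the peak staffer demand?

Early-start schedule: D@1, G@1, F@4, I@1, E@4, H@7.
Load per hour: hour 1: 8, hour 2: 4, hour 3: 4, hour 4: 3, hour 5: 3, hour 6: 3, hour 7: 6, hour 8: 4, hour 9: 4, hour 10: 0, hour 11: 0, hour 12: 0, hour 13: 0.
Peak is 8.

8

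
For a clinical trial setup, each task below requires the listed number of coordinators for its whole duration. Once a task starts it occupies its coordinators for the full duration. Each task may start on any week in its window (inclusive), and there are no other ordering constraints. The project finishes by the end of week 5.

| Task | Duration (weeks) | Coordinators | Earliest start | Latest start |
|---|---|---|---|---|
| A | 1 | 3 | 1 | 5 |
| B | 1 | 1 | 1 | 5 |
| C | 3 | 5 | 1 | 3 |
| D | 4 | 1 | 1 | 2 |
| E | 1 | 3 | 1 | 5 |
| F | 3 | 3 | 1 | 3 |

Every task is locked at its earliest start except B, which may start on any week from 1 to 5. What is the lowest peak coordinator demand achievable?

B@1: w1:16  w2:9  w3:9  w4:1  w5:0 → peak 16
B@2: w1:15  w2:10  w3:9  w4:1  w5:0 → peak 15
B@3: w1:15  w2:9  w3:10  w4:1  w5:0 → peak 15
B@4: w1:15  w2:9  w3:9  w4:2  w5:0 → peak 15
B@5: w1:15  w2:9  w3:9  w4:1  w5:1 → peak 15
Best is B@2, peak 15.

15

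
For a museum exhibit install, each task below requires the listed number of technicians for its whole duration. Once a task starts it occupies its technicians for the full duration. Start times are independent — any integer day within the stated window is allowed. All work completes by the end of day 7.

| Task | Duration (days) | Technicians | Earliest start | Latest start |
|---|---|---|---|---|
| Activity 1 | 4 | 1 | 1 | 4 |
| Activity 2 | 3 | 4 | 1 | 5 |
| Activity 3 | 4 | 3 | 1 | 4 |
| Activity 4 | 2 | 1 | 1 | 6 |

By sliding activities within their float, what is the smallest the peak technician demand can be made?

5

Early-start (Activity 1@1, Activity 2@1, Activity 3@1, Activity 4@1) gives peak 9: d1:9  d2:9  d3:8  d4:4  d5:0  d6:0  d7:0.
Shift Activity 3→4, Activity 4→4.
Schedule Activity 1@1, Activity 2@1, Activity 3@4, Activity 4@4: d1:5  d2:5  d3:5  d4:5  d5:4  d6:3  d7:3 — peak 5.
Total technician-days = 30 over 7 days ⇒ peak ≥ ⌈30/7⌉ = 5, so 5 is optimal.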